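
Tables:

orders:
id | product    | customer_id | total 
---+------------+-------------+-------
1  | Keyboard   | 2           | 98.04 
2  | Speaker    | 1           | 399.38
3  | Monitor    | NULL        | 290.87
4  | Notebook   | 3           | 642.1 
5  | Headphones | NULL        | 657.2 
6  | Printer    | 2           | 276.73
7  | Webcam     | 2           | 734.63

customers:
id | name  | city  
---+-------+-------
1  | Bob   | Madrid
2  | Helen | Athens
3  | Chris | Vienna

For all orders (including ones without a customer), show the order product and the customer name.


LEFT JOIN keeps every row from orders (the left table); where customer_id has no match in customers, the customer columns become NULL. Walk through each order:
  - order 1 (Keyboard): customer_id=2 -> matches Helen
  - order 2 (Speaker): customer_id=1 -> matches Bob
  - order 3 (Monitor): customer_id=NULL, no match -> kept with NULL
  - order 4 (Notebook): customer_id=3 -> matches Chris
  - order 5 (Headphones): customer_id=NULL, no match -> kept with NULL
  - order 6 (Printer): customer_id=2 -> matches Helen
  - order 7 (Webcam): customer_id=2 -> matches Helen
All 7 rows appear; 2 have NULL customer.

SQL:
SELECT a.product, b.name AS customer
FROM orders a
LEFT JOIN customers b ON a.customer_id = b.id

Result:
product    | customer
-----------+---------
Keyboard   | Helen   
Speaker    | Bob     
Monitor    | NULL    
Notebook   | Chris   
Headphones | NULL    
Printer    | Helen   
Webcam     | Helen   


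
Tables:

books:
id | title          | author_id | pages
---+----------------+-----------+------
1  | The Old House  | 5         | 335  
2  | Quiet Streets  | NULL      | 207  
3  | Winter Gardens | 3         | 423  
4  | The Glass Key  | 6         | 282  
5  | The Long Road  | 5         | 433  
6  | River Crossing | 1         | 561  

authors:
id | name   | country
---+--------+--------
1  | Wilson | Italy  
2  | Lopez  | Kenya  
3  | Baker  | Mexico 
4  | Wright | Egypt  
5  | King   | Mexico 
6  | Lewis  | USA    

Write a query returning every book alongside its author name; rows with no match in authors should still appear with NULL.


LEFT JOIN keeps every row from books (the left table); where author_id has no match in authors, the author columns become NULL. Walk through each book:
  - book 1 (The Old House): author_id=5 -> matches King
  - book 2 (Quiet Streets): author_id=NULL, no match -> kept with NULL
  - book 3 (Winter Gardens): author_id=3 -> matches Baker
  - book 4 (The Glass Key): author_id=6 -> matches Lewis
  - book 5 (The Long Road): author_id=5 -> matches King
  - book 6 (River Crossing): author_id=1 -> matches Wilson
All 6 rows appear; 1 has NULL author.

SQL:
SELECT a.title, b.name AS author
FROM books a
LEFT JOIN authors b ON a.author_id = b.id

Result:
title          | author
---------------+-------
The Old House  | King  
Quiet Streets  | NULL  
Winter Gardens | Baker 
The Glass Key  | Lewis 
The Long Road  | King  
River Crossing | Wilson


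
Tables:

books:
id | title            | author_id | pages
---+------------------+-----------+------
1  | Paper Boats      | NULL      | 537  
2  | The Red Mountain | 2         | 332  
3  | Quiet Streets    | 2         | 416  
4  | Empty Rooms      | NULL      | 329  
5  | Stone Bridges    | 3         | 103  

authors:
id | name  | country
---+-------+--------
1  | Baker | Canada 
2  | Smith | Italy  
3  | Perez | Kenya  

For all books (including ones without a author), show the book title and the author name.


LEFT JOIN keeps every row from books (the left table); where author_id has no match in authors, the author columns become NULL. Walk through each book:
  - book 1 (Paper Boats): author_id=NULL, no match -> kept with NULL
  - book 2 (The Red Mountain): author_id=2 -> matches Smith
  - book 3 (Quiet Streets): author_id=2 -> matches Smith
  - book 4 (Empty Rooms): author_id=NULL, no match -> kept with NULL
  - book 5 (Stone Bridges): author_id=3 -> matches Perez
All 5 rows appear; 2 have NULL author.

SQL:
SELECT a.title, b.name AS author
FROM books a
LEFT JOIN authors b ON a.author_id = b.id

Result:
title            | author
-----------------+-------
Paper Boats      | NULL  
The Red Mountain | Smith 
Quiet Streets    | Smith 
Empty Rooms      | NULL  
Stone Bridges    | Perez 


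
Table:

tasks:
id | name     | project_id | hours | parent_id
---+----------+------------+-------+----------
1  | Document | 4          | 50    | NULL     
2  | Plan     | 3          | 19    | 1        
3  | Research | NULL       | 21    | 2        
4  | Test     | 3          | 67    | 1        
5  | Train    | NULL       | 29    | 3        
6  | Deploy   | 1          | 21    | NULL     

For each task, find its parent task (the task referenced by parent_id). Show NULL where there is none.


This is a self-join: tasks is joined to a second copy of itself, matching each row's parent_id to another row's id. Use LEFT JOIN so rows with parent_id=NULL are kept.
  - task 1 (Document): parent_id=NULL -> NULL
  - task 2 (Plan): parent_id=1 -> Document
  - task 3 (Research): parent_id=2 -> Plan
  - task 4 (Test): parent_id=1 -> Document
  - task 5 (Train): parent_id=3 -> Research
  - task 6 (Deploy): parent_id=NULL -> NULL

SQL:
SELECT a.name AS item, b.name AS parent
FROM tasks a
LEFT JOIN tasks b ON a.parent_id = b.id

Result:
item     | parent  
---------+---------
Document | NULL    
Plan     | Document
Research | Plan    
Test     | Document
Train    | Research
Deploy   | NULL    


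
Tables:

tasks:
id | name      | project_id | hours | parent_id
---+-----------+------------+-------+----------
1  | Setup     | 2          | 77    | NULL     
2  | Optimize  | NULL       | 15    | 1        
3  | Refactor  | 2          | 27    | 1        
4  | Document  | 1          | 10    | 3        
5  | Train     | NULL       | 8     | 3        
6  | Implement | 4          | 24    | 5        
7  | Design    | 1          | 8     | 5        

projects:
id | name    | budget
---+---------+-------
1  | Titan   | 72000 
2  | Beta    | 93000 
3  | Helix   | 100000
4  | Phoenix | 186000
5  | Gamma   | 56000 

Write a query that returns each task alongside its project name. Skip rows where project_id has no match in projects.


INNER JOIN keeps only tasks rows whose project_id matches an id in projects. Walk through each task:
  - task 1 (Setup): project_id=2 -> matches Beta
  - task 2 (Optimize): project_id=NULL, no match -> dropped
  - task 3 (Refactor): project_id=2 -> matches Beta
  - task 4 (Document): project_id=1 -> matches Titan
  - task 5 (Train): project_id=NULL, no match -> dropped
  - task 6 (Implement): project_id=4 -> matches Phoenix
  - task 7 (Design): project_id=1 -> matches Titan
So 2 of 7 rows are dropped.

SQL:
SELECT a.name, b.name AS project
FROM tasks a
INNER JOIN projects b ON a.project_id = b.id

Result:
name      | project
----------+--------
Setup     | Beta   
Refactor  | Beta   
Document  | Titan  
Implement | Phoenix
Design    | Titan  


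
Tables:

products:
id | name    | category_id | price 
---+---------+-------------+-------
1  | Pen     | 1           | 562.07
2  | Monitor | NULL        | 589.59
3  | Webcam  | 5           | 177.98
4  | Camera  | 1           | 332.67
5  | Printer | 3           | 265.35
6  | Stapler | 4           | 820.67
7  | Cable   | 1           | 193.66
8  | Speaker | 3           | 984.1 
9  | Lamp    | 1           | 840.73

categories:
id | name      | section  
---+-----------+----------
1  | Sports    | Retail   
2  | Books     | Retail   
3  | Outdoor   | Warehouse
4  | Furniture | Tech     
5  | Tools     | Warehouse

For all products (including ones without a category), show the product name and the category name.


LEFT JOIN keeps every row from products (the left table); where category_id has no match in categories, the category columns become NULL. Walk through each product:
  - product 1 (Pen): category_id=1 -> matches Sports
  - product 2 (Monitor): category_id=NULL, no match -> kept with NULL
  - product 3 (Webcam): category_id=5 -> matches Tools
  - product 4 (Camera): category_id=1 -> matches Sports
  - product 5 (Printer): category_id=3 -> matches Outdoor
  - product 6 (Stapler): category_id=4 -> matches Furniture
  - product 7 (Cable): category_id=1 -> matches Sports
  - product 8 (Speaker): category_id=3 -> matches Outdoor
  - product 9 (Lamp): category_id=1 -> matches Sports
All 9 rows appear; 1 has NULL category.

SQL:
SELECT a.name, b.name AS category
FROM products a
LEFT JOIN categories b ON a.category_id = b.id

Result:
name    | category 
--------+----------
Pen     | Sports   
Monitor | NULL     
Webcam  | Tools    
Camera  | Sports   
Printer | Outdoor  
Stapler | Furniture
Cable   | Sports   
Speaker | Outdoor  
Lamp    | Sports   


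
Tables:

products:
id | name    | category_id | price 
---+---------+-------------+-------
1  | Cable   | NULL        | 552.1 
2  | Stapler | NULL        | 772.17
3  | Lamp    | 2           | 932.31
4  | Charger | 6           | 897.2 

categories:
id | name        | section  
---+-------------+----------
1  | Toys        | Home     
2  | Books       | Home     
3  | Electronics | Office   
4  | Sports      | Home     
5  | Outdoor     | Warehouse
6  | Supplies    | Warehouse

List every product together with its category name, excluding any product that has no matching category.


INNER JOIN keeps only products rows whose category_id matches an id in categories. Walk through each product:
  - product 1 (Cable): category_id=NULL, no match -> dropped
  - product 2 (Stapler): category_id=NULL, no match -> dropped
  - product 3 (Lamp): category_id=2 -> matches Books
  - product 4 (Charger): category_id=6 -> matches Supplies
So 2 of 4 rows are dropped.

SQL:
SELECT a.name, b.name AS category
FROM products a
INNER JOIN categories b ON a.category_id = b.id

Result:
name    | category
--------+---------
Lamp    | Books   
Charger | Supplies


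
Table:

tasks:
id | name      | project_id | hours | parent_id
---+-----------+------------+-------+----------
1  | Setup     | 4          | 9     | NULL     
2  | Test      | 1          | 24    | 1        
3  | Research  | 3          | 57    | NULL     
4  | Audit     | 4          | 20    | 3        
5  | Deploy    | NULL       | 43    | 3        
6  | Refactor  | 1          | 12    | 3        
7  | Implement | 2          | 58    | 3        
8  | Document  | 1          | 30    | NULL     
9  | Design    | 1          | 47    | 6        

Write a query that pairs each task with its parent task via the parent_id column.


This is a self-join: tasks is joined to a second copy of itself, matching each row's parent_id to another row's id. Use LEFT JOIN so rows with parent_id=NULL are kept.
  - task 1 (Setup): parent_id=NULL -> NULL
  - task 2 (Test): parent_id=1 -> Setup
  - task 3 (Research): parent_id=NULL -> NULL
  - task 4 (Audit): parent_id=3 -> Research
  - task 5 (Deploy): parent_id=3 -> Research
  - task 6 (Refactor): parent_id=3 -> Research
  - task 7 (Implement): parent_id=3 -> Research
  - task 8 (Document): parent_id=NULL -> NULL
  - task 9 (Design): parent_id=6 -> Refactor

SQL:
SELECT a.name AS item, b.name AS parent
FROM tasks a
LEFT JOIN tasks b ON a.parent_id = b.id

Result:
item      | parent  
----------+---------
Setup     | NULL    
Test      | Setup   
Research  | NULL    
Audit     | Research
Deploy    | Research
Refactor  | Research
Implement | Research
Document  | NULL    
Design    | Refactor


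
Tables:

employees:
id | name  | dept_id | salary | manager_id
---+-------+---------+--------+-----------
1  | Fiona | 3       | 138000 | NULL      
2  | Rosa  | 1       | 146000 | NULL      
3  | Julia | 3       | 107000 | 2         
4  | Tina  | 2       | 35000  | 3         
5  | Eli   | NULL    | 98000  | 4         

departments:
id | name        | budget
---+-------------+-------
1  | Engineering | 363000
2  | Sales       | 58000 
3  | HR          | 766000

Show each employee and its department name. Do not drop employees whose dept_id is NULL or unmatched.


LEFT JOIN keeps every row from employees (the left table); where dept_id has no match in departments, the department columns become NULL. Walk through each employee:
  - employee 1 (Fiona): dept_id=3 -> matches HR
  - employee 2 (Rosa): dept_id=1 -> matches Engineering
  - employee 3 (Julia): dept_id=3 -> matches HR
  - employee 4 (Tina): dept_id=2 -> matches Sales
  - employee 5 (Eli): dept_id=NULL, no match -> kept with NULL
All 5 rows appear; 1 has NULL department.

SQL:
SELECT a.name, b.name AS department
FROM employees a
LEFT JOIN departments b ON a.dept_id = b.id

Result:
name  | department 
------+------------
Fiona | HR         
Rosa  | Engineering
Julia | HR         
Tina  | Sales      
Eli   | NULL       


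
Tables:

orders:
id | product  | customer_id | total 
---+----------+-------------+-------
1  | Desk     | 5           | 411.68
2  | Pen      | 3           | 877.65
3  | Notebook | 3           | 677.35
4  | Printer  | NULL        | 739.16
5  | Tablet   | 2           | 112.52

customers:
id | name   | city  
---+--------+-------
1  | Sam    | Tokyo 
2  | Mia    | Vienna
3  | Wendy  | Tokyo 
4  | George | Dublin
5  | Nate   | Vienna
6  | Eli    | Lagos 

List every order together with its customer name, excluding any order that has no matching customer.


INNER JOIN keeps only orders rows whose customer_id matches an id in customers. Walk through each order:
  - order 1 (Desk): customer_id=5 -> matches Nate
  - order 2 (Pen): customer_id=3 -> matches Wendy
  - order 3 (Notebook): customer_id=3 -> matches Wendy
  - order 4 (Printer): customer_id=NULL, no match -> dropped
  - order 5 (Tablet): customer_id=2 -> matches Mia
So 1 of 5 rows is dropped.

SQL:
SELECT a.product, b.name AS customer
FROM orders a
INNER JOIN customers b ON a.customer_id = b.id

Result:
product  | customer
---------+---------
Desk     | Nate    
Pen      | Wendy   
Notebook | Wendy   
Tablet   | Mia     


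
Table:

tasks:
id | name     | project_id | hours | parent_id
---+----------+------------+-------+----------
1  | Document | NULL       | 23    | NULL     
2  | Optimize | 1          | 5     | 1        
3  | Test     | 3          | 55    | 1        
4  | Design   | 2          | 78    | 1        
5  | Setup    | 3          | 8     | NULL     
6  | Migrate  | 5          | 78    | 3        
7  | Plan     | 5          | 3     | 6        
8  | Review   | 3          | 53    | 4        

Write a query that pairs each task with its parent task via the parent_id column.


This is a self-join: tasks is joined to a second copy of itself, matching each row's parent_id to another row's id. Use LEFT JOIN so rows with parent_id=NULL are kept.
  - task 1 (Document): parent_id=NULL -> NULL
  - task 2 (Optimize): parent_id=1 -> Document
  - task 3 (Test): parent_id=1 -> Document
  - task 4 (Design): parent_id=1 -> Document
  - task 5 (Setup): parent_id=NULL -> NULL
  - task 6 (Migrate): parent_id=3 -> Test
  - task 7 (Plan): parent_id=6 -> Migrate
  - task 8 (Review): parent_id=4 -> Design

SQL:
SELECT a.name AS item, b.name AS parent
FROM tasks a
LEFT JOIN tasks b ON a.parent_id = b.id

Result:
item     | parent  
---------+---------
Document | NULL    
Optimize | Document
Test     | Document
Design   | Document
Setup    | NULL    
Migrate  | Test    
Plan     | Migrate 
Review   | Design  


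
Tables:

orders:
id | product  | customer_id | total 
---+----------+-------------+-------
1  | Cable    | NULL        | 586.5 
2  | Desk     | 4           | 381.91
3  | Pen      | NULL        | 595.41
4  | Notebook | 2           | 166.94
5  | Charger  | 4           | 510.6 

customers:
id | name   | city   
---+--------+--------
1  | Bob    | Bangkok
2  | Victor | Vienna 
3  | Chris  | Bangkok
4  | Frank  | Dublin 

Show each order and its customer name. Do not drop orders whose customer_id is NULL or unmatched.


LEFT JOIN keeps every row from orders (the left table); where customer_id has no match in customers, the customer columns become NULL. Walk through each order:
  - order 1 (Cable): customer_id=NULL, no match -> kept with NULL
  - order 2 (Desk): customer_id=4 -> matches Frank
  - order 3 (Pen): customer_id=NULL, no match -> kept with NULL
  - order 4 (Notebook): customer_id=2 -> matches Victor
  - order 5 (Charger): customer_id=4 -> matches Frank
All 5 rows appear; 2 have NULL customer.

SQL:
SELECT a.product, b.name AS customer
FROM orders a
LEFT JOIN customers b ON a.customer_id = b.id

Result:
product  | customer
---------+---------
Cable    | NULL    
Desk     | Frank   
Pen      | NULL    
Notebook | Victor  
Charger  | Frank   


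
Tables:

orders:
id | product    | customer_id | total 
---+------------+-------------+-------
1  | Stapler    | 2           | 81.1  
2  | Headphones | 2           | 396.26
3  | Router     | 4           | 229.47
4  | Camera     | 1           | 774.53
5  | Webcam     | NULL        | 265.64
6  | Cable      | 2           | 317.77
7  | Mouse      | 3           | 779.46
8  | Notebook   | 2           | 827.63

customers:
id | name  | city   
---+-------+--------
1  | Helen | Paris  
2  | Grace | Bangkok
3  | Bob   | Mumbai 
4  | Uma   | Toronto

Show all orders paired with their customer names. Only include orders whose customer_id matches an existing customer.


INNER JOIN keeps only orders rows whose customer_id matches an id in customers. Walk through each order:
  - order 1 (Stapler): customer_id=2 -> matches Grace
  - order 2 (Headphones): customer_id=2 -> matches Grace
  - order 3 (Router): customer_id=4 -> matches Uma
  - order 4 (Camera): customer_id=1 -> matches Helen
  - order 5 (Webcam): customer_id=NULL, no match -> dropped
  - order 6 (Cable): customer_id=2 -> matches Grace
  - order 7 (Mouse): customer_id=3 -> matches Bob
  - order 8 (Notebook): customer_id=2 -> matches Grace
So 1 of 8 rows is dropped.

SQL:
SELECT a.product, b.name AS customer
FROM orders a
INNER JOIN customers b ON a.customer_id = b.id

Result:
product    | customer
-----------+---------
Stapler    | Grace   
Headphones | Grace   
Router     | Uma     
Camera     | Helen   
Cable      | Grace   
Mouse      | Bob     
Notebook   | Grace   


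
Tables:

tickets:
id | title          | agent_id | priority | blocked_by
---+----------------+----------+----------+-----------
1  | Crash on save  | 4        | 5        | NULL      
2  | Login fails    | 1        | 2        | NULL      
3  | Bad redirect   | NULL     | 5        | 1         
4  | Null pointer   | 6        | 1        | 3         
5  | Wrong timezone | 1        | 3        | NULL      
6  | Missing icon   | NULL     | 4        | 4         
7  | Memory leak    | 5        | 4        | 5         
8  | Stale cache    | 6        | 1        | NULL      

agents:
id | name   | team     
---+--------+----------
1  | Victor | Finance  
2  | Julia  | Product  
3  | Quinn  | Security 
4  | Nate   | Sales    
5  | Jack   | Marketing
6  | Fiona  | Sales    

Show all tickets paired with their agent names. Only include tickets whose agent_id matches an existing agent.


INNER JOIN keeps only tickets rows whose agent_id matches an id in agents. Walk through each ticket:
  - ticket 1 (Crash on save): agent_id=4 -> matches Nate
  - ticket 2 (Login fails): agent_id=1 -> matches Victor
  - ticket 3 (Bad redirect): agent_id=NULL, no match -> dropped
  - ticket 4 (Null pointer): agent_id=6 -> matches Fiona
  - ticket 5 (Wrong timezone): agent_id=1 -> matches Victor
  - ticket 6 (Missing icon): agent_id=NULL, no match -> dropped
  - ticket 7 (Memory leak): agent_id=5 -> matches Jack
  - ticket 8 (Stale cache): agent_id=6 -> matches Fiona
So 2 of 8 rows are dropped.

SQL:
SELECT a.title, b.name AS agent
FROM tickets a
INNER JOIN agents b ON a.agent_id = b.id

Result:
title          | agent 
---------------+-------
Crash on save  | Nate  
Login fails    | Victor
Null pointer   | Fiona 
Wrong timezone | Victor
Memory leak    | Jack  
Stale cache    | Fiona 


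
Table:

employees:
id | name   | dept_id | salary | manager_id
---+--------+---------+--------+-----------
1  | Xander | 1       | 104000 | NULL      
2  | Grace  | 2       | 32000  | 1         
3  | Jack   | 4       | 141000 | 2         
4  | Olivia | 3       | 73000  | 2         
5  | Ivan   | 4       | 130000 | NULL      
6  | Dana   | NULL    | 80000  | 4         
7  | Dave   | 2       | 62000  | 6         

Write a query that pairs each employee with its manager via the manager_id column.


This is a self-join: employees is joined to a second copy of itself, matching each row's manager_id to another row's id. Use LEFT JOIN so rows with manager_id=NULL are kept.
  - employee 1 (Xander): manager_id=NULL -> NULL
  - employee 2 (Grace): manager_id=1 -> Xander
  - employee 3 (Jack): manager_id=2 -> Grace
  - employee 4 (Olivia): manager_id=2 -> Grace
  - employee 5 (Ivan): manager_id=NULL -> NULL
  - employee 6 (Dana): manager_id=4 -> Olivia
  - employee 7 (Dave): manager_id=6 -> Dana

SQL:
SELECT a.name AS item, b.name AS manager
FROM employees a
LEFT JOIN employees b ON a.manager_id = b.id

Result:
item   | manager
-------+--------
Xander | NULL   
Grace  | Xander 
Jack   | Grace  
Olivia | Grace  
Ivan   | NULL   
Dana   | Olivia 
Dave   | Dana   


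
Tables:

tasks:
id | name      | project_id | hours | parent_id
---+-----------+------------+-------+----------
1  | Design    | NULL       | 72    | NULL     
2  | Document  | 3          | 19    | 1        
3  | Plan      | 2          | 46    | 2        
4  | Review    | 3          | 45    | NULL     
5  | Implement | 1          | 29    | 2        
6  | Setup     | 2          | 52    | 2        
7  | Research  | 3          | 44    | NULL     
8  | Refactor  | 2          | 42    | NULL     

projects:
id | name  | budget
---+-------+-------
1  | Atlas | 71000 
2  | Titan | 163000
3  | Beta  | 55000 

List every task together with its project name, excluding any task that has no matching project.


INNER JOIN keeps only tasks rows whose project_id matches an id in projects. Walk through each task:
  - task 1 (Design): project_id=NULL, no match -> dropped
  - task 2 (Document): project_id=3 -> matches Beta
  - task 3 (Plan): project_id=2 -> matches Titan
  - task 4 (Review): project_id=3 -> matches Beta
  - task 5 (Implement): project_id=1 -> matches Atlas
  - task 6 (Setup): project_id=2 -> matches Titan
  - task 7 (Research): project_id=3 -> matches Beta
  - task 8 (Refactor): project_id=2 -> matches Titan
So 1 of 8 rows is dropped.

SQL:
SELECT a.name, b.name AS project
FROM tasks a
INNER JOIN projects b ON a.project_id = b.id

Result:
name      | project
----------+--------
Document  | Beta   
Plan      | Titan  
Review    | Beta   
Implement | Atlas  
Setup     | Titan  
Research  | Beta   
Refactor  | Titan  


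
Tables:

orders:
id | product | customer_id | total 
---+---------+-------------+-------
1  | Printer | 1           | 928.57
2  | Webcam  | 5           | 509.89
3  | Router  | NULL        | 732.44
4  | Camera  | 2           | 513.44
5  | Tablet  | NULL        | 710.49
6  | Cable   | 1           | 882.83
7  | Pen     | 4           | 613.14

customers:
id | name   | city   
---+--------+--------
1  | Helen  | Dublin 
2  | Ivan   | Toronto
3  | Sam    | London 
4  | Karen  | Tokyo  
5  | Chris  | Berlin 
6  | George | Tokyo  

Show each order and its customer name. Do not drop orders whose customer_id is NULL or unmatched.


LEFT JOIN keeps every row from orders (the left table); where customer_id has no match in customers, the customer columns become NULL. Walk through each order:
  - order 1 (Printer): customer_id=1 -> matches Helen
  - order 2 (Webcam): customer_id=5 -> matches Chris
  - order 3 (Router): customer_id=NULL, no match -> kept with NULL
  - order 4 (Camera): customer_id=2 -> matches Ivan
  - order 5 (Tablet): customer_id=NULL, no match -> kept with NULL
  - order 6 (Cable): customer_id=1 -> matches Helen
  - order 7 (Pen): customer_id=4 -> matches Karen
All 7 rows appear; 2 have NULL customer.

SQL:
SELECT a.product, b.name AS customer
FROM orders a
LEFT JOIN customers b ON a.customer_id = b.id

Result:
product | customer
--------+---------
Printer | Helen   
Webcam  | Chris   
Router  | NULL    
Camera  | Ivan    
Tablet  | NULL    
Cable   | Helen   
Pen     | Karen   


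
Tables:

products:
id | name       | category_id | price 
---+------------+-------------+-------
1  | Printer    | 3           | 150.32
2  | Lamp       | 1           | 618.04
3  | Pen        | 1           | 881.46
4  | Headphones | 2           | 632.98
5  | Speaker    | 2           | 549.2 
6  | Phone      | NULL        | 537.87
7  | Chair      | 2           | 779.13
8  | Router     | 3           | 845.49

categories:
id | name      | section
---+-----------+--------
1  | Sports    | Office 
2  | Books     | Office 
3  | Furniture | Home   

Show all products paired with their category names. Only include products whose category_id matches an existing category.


INNER JOIN keeps only products rows whose category_id matches an id in categories. Walk through each product:
  - product 1 (Printer): category_id=3 -> matches Furniture
  - product 2 (Lamp): category_id=1 -> matches Sports
  - product 3 (Pen): category_id=1 -> matches Sports
  - product 4 (Headphones): category_id=2 -> matches Books
  - product 5 (Speaker): category_id=2 -> matches Books
  - product 6 (Phone): category_id=NULL, no match -> dropped
  - product 7 (Chair): category_id=2 -> matches Books
  - product 8 (Router): category_id=3 -> matches Furniture
So 1 of 8 rows is dropped.

SQL:
SELECT a.name, b.name AS category
FROM products a
INNER JOIN categories b ON a.category_id = b.id

Result:
name       | category 
-----------+----------
Printer    | Furniture
Lamp       | Sports   
Pen        | Sports   
Headphones | Books    
Speaker    | Books    
Chair      | Books    
Router     | Furniture


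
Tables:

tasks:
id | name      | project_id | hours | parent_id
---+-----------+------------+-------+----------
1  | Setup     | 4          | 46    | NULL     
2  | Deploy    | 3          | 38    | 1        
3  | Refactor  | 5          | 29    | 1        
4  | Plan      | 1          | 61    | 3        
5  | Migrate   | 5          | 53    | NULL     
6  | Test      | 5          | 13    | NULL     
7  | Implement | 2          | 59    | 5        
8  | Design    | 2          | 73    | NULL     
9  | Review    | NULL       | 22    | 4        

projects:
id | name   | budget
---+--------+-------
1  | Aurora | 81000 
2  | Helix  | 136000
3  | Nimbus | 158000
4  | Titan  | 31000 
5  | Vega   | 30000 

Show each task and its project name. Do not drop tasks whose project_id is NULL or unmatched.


LEFT JOIN keeps every row from tasks (the left table); where project_id has no match in projects, the project columns become NULL. Walk through each task:
  - task 1 (Setup): project_id=4 -> matches Titan
  - task 2 (Deploy): project_id=3 -> matches Nimbus
  - task 3 (Refactor): project_id=5 -> matches Vega
  - task 4 (Plan): project_id=1 -> matches Aurora
  - task 5 (Migrate): project_id=5 -> matches Vega
  - task 6 (Test): project_id=5 -> matches Vega
  - task 7 (Implement): project_id=2 -> matches Helix
  - task 8 (Design): project_id=2 -> matches Helix
  - task 9 (Review): project_id=NULL, no match -> kept with NULL
All 9 rows appear; 1 has NULL project.

SQL:
SELECT a.name, b.name AS project
FROM tasks a
LEFT JOIN projects b ON a.project_id = b.id

Result:
name      | project
----------+--------
Setup     | Titan  
Deploy    | Nimbus 
Refactor  | Vega   
Plan      | Aurora 
Migrate   | Vega   
Test      | Vega   
Implement | Helix  
Design    | Helix  
Review    | NULL   


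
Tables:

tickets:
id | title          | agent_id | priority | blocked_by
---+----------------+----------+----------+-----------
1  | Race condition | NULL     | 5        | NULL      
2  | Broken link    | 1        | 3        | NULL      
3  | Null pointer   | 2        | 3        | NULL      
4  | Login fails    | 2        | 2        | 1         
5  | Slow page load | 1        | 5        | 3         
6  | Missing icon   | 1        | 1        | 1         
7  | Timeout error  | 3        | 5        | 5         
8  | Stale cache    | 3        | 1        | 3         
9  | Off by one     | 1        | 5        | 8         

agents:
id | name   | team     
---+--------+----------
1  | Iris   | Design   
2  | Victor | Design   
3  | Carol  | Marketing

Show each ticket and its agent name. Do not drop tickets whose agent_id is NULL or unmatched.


LEFT JOIN keeps every row from tickets (the left table); where agent_id has no match in agents, the agent columns become NULL. Walk through each ticket:
  - ticket 1 (Race condition): agent_id=NULL, no match -> kept with NULL
  - ticket 2 (Broken link): agent_id=1 -> matches Iris
  - ticket 3 (Null pointer): agent_id=2 -> matches Victor
  - ticket 4 (Login fails): agent_id=2 -> matches Victor
  - ticket 5 (Slow page load): agent_id=1 -> matches Iris
  - ticket 6 (Missing icon): agent_id=1 -> matches Iris
  - ticket 7 (Timeout error): agent_id=3 -> matches Carol
  - ticket 8 (Stale cache): agent_id=3 -> matches Carol
  - ticket 9 (Off by one): agent_id=1 -> matches Iris
All 9 rows appear; 1 has NULL agent.

SQL:
SELECT a.title, b.name AS agent
FROM tickets a
LEFT JOIN agents b ON a.agent_id = b.id

Result:
title          | agent 
---------------+-------
Race condition | NULL  
Broken link    | Iris  
Null pointer   | Victor
Login fails    | Victor
Slow page load | Iris  
Missing icon   | Iris  
Timeout error  | Carol 
Stale cache    | Carol 
Off by one     | Iris  


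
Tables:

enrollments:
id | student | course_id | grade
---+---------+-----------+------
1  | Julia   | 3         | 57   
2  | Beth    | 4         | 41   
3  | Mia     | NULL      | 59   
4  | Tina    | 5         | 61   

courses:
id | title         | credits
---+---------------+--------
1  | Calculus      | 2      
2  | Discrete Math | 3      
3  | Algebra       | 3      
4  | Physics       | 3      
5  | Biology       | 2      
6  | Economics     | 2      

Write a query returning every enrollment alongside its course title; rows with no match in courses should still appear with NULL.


LEFT JOIN keeps every row from enrollments (the left table); where course_id has no match in courses, the course columns become NULL. Walk through each enrollment:
  - enrollment 1 (Julia): course_id=3 -> matches Algebra
  - enrollment 2 (Beth): course_id=4 -> matches Physics
  - enrollment 3 (Mia): course_id=NULL, no match -> kept with NULL
  - enrollment 4 (Tina): course_id=5 -> matches Biology
All 4 rows appear; 1 has NULL course.

SQL:
SELECT a.student, b.title AS course
FROM enrollments a
LEFT JOIN courses b ON a.course_id = b.id

Result:
student | course 
--------+--------
Julia   | Algebra
Beth    | Physics
Mia     | NULL   
Tina    | Biology


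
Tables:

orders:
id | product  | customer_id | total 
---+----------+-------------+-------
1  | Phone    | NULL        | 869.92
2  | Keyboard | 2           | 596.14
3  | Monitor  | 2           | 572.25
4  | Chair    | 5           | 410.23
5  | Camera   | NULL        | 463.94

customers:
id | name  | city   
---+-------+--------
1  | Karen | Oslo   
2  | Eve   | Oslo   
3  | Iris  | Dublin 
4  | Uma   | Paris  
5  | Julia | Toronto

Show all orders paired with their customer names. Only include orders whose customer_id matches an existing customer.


INNER JOIN keeps only orders rows whose customer_id matches an id in customers. Walk through each order:
  - order 1 (Phone): customer_id=NULL, no match -> dropped
  - order 2 (Keyboard): customer_id=2 -> matches Eve
  - order 3 (Monitor): customer_id=2 -> matches Eve
  - order 4 (Chair): customer_id=5 -> matches Julia
  - order 5 (Camera): customer_id=NULL, no match -> dropped
So 2 of 5 rows are dropped.

SQL:
SELECT a.product, b.name AS customer
FROM orders a
INNER JOIN customers b ON a.customer_id = b.id

Result:
product  | customer
---------+---------
Keyboard | Eve     
Monitor  | Eve     
Chair    | Julia   


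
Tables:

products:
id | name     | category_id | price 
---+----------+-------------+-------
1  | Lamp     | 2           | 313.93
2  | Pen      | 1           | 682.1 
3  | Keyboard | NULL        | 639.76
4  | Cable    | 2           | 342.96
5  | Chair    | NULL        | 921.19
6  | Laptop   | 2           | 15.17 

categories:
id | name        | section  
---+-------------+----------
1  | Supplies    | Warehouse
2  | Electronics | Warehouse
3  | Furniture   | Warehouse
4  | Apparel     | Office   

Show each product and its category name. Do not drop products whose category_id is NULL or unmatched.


LEFT JOIN keeps every row from products (the left table); where category_id has no match in categories, the category columns become NULL. Walk through each product:
  - product 1 (Lamp): category_id=2 -> matches Electronics
  - product 2 (Pen): category_id=1 -> matches Supplies
  - product 3 (Keyboard): category_id=NULL, no match -> kept with NULL
  - product 4 (Cable): category_id=2 -> matches Electronics
  - product 5 (Chair): category_id=NULL, no match -> kept with NULL
  - product 6 (Laptop): category_id=2 -> matches Electronics
All 6 rows appear; 2 have NULL category.

SQL:
SELECT a.name, b.name AS category
FROM products a
LEFT JOIN categories b ON a.category_id = b.id

Result:
name     | category   
---------+------------
Lamp     | Electronics
Pen      | Supplies   
Keyboard | NULL       
Cable    | Electronics
Chair    | NULL       
Laptop   | Electronics


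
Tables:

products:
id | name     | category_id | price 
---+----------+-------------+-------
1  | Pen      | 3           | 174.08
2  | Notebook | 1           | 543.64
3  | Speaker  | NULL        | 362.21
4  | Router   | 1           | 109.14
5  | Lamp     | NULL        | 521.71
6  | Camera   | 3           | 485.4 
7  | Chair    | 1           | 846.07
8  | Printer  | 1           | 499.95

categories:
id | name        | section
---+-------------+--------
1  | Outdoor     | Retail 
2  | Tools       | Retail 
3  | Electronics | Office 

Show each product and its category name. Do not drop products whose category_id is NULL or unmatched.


LEFT JOIN keeps every row from products (the left table); where category_id has no match in categories, the category columns become NULL. Walk through each product:
  - product 1 (Pen): category_id=3 -> matches Electronics
  - product 2 (Notebook): category_id=1 -> matches Outdoor
  - product 3 (Speaker): category_id=NULL, no match -> kept with NULL
  - product 4 (Router): category_id=1 -> matches Outdoor
  - product 5 (Lamp): category_id=NULL, no match -> kept with NULL
  - product 6 (Camera): category_id=3 -> matches Electronics
  - product 7 (Chair): category_id=1 -> matches Outdoor
  - product 8 (Printer): category_id=1 -> matches Outdoor
All 8 rows appear; 2 have NULL category.

SQL:
SELECT a.name, b.name AS category
FROM products a
LEFT JOIN categories b ON a.category_id = b.id

Result:
name     | category   
---------+------------
Pen      | Electronics
Notebook | Outdoor    
Speaker  | NULL       
Router   | Outdoor    
Lamp     | NULL       
Camera   | Electronics
Chair    | Outdoor    
Printer  | Outdoor    


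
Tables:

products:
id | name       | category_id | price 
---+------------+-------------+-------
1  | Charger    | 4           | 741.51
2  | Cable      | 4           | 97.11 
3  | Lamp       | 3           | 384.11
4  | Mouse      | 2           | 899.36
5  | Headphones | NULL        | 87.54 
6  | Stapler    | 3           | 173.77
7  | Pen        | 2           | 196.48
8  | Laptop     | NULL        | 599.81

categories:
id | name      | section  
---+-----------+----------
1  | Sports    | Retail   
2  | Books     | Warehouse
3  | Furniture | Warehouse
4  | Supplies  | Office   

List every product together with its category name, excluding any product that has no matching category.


INNER JOIN keeps only products rows whose category_id matches an id in categories. Walk through each product:
  - product 1 (Charger): category_id=4 -> matches Supplies
  - product 2 (Cable): category_id=4 -> matches Supplies
  - product 3 (Lamp): category_id=3 -> matches Furniture
  - product 4 (Mouse): category_id=2 -> matches Books
  - product 5 (Headphones): category_id=NULL, no match -> dropped
  - product 6 (Stapler): category_id=3 -> matches Furniture
  - product 7 (Pen): category_id=2 -> matches Books
  - product 8 (Laptop): category_id=NULL, no match -> dropped
So 2 of 8 rows are dropped.

SQL:
SELECT a.name, b.name AS category
FROM products a
INNER JOIN categories b ON a.category_id = b.id

Result:
name    | category 
--------+----------
Charger | Supplies 
Cable   | Supplies 
Lamp    | Furniture
Mouse   | Books    
Stapler | Furniture
Pen     | Books    


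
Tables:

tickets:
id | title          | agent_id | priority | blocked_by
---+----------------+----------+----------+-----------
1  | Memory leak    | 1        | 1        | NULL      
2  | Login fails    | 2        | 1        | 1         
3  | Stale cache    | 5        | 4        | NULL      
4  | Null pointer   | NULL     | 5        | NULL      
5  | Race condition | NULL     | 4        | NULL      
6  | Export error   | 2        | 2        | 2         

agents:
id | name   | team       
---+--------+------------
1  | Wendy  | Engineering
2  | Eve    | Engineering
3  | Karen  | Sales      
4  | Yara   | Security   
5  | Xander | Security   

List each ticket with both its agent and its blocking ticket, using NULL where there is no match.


Two LEFT JOINs from the same base table tickets: one to agents via agent_id, one to tickets itself via blocked_by. Both are LEFT so every ticket is preserved.
Match against agents:
  - ticket 1 (Memory leak): agent_id=1 -> matches Wendy
  - ticket 2 (Login fails): agent_id=2 -> matches Eve
  - ticket 3 (Stale cache): agent_id=5 -> matches Xander
  - ticket 4 (Null pointer): agent_id=NULL, no match -> kept with NULL
  - ticket 5 (Race condition): agent_id=NULL, no match -> kept with NULL
  - ticket 6 (Export error): agent_id=2 -> matches Eve
Match against tickets (self):
  - ticket 1 (Memory leak): blocked_by=NULL -> NULL
  - ticket 2 (Login fails): blocked_by=1 -> Memory leak
  - ticket 3 (Stale cache): blocked_by=NULL -> NULL
  - ticket 4 (Null pointer): blocked_by=NULL -> NULL
  - ticket 5 (Race condition): blocked_by=NULL -> NULL
  - ticket 6 (Export error): blocked_by=2 -> Login fails

SQL:
SELECT a.title, b.name AS agent, c.title AS blocked_by
FROM tickets a
LEFT JOIN agents b ON a.agent_id = b.id
LEFT JOIN tickets c ON a.blocked_by = c.id

Result:
title          | agent  | blocked_by 
---------------+--------+------------
Memory leak    | Wendy  | NULL       
Login fails    | Eve    | Memory leak
Stale cache    | Xander | NULL       
Null pointer   | NULL   | NULL       
Race condition | NULL   | NULL       
Export error   | Eve    | Login fails


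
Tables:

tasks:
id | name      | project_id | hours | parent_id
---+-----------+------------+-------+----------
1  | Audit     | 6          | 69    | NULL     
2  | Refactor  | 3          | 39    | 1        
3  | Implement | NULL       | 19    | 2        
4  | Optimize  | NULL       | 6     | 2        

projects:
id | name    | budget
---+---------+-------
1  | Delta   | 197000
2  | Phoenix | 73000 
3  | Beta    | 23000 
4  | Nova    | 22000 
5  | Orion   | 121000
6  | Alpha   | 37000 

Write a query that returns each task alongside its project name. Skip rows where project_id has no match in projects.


INNER JOIN keeps only tasks rows whose project_id matches an id in projects. Walk through each task:
  - task 1 (Audit): project_id=6 -> matches Alpha
  - task 2 (Refactor): project_id=3 -> matches Beta
  - task 3 (Implement): project_id=NULL, no match -> dropped
  - task 4 (Optimize): project_id=NULL, no match -> dropped
So 2 of 4 rows are dropped.

SQL:
SELECT a.name, b.name AS project
FROM tasks a
INNER JOIN projects b ON a.project_id = b.id

Result:
name     | project
---------+--------
Audit    | Alpha  
Refactor | Beta   


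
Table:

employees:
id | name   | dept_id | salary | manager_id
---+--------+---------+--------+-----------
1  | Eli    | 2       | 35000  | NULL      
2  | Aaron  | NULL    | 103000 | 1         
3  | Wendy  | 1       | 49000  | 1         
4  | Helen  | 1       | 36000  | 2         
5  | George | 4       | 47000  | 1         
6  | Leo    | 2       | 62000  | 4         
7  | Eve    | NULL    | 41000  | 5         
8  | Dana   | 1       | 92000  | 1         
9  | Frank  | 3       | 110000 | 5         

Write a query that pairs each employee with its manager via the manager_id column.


This is a self-join: employees is joined to a second copy of itself, matching each row's manager_id to another row's id. Use LEFT JOIN so rows with manager_id=NULL are kept.
  - employee 1 (Eli): manager_id=NULL -> NULL
  - employee 2 (Aaron): manager_id=1 -> Eli
  - employee 3 (Wendy): manager_id=1 -> Eli
  - employee 4 (Helen): manager_id=2 -> Aaron
  - employee 5 (George): manager_id=1 -> Eli
  - employee 6 (Leo): manager_id=4 -> Helen
  - employee 7 (Eve): manager_id=5 -> George
  - employee 8 (Dana): manager_id=1 -> Eli
  - employee 9 (Frank): manager_id=5 -> George

SQL:
SELECT a.name AS item, b.name AS manager
FROM employees a
LEFT JOIN employees b ON a.manager_id = b.id

Result:
item   | manager
-------+--------
Eli    | NULL   
Aaron  | Eli    
Wendy  | Eli    
Helen  | Aaron  
George | Eli    
Leo    | Helen  
Eve    | George 
Dana   | Eli    
Frank  | George 
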